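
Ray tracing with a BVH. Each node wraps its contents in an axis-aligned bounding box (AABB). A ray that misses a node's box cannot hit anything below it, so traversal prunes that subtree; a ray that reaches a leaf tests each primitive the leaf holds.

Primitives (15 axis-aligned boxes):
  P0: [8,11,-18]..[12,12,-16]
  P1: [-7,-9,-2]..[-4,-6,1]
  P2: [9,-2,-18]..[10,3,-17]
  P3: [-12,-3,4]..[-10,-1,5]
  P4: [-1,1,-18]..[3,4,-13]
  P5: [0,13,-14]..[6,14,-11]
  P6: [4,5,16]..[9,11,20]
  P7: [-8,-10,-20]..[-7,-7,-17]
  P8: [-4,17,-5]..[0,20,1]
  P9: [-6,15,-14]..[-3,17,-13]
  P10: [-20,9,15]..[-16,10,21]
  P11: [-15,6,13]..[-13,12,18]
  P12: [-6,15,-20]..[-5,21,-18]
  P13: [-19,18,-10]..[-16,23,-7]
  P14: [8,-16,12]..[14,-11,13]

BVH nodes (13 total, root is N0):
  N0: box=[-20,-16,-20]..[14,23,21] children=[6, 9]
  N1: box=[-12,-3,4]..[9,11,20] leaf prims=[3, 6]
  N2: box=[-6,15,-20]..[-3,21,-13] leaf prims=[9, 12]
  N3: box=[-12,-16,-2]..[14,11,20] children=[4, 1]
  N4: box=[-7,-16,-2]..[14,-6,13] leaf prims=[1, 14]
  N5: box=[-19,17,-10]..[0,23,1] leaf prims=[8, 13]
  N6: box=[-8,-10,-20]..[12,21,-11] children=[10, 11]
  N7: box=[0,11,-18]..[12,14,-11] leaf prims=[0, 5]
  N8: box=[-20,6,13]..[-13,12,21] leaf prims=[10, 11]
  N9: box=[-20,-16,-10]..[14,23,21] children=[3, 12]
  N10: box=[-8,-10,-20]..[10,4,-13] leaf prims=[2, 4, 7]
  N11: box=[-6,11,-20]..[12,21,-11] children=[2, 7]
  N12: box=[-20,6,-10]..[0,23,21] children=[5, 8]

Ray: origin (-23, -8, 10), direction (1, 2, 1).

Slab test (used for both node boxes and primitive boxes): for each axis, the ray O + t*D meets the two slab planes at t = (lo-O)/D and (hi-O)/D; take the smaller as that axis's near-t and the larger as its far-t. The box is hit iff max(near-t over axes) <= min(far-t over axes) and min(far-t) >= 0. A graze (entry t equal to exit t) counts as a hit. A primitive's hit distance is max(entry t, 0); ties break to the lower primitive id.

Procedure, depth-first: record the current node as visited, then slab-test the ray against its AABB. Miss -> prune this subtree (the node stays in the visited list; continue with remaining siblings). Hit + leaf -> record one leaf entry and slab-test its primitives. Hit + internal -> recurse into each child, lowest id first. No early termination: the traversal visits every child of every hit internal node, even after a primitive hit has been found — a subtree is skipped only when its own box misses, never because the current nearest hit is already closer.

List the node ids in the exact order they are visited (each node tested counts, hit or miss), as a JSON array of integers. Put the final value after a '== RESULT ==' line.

Trace the traversal:
N0 x:[3,37] y:[-4,31/2] z:[-30,11] -> hit [3,11], descend [6, 9]
  N6 x:[15,35] y:[-1,29/2] z:[-30,-21] -> miss, prune
  N9 x:[3,37] y:[-4,31/2] z:[-20,11] -> hit [3,11], descend [3, 12]
    N3 x:[11,37] y:[-4,19/2] z:[-12,10] -> miss, prune
    N12 x:[3,23] y:[7,31/2] z:[-20,11] -> hit [7,11], descend [5, 8]
      N5 x:[4,23] y:[25/2,31/2] z:[-20,-9] -> miss, prune
      N8 x:[3,10] y:[7,10] z:[3,11] -> hit [7,10] leaf, test {P10(miss), P11@t=8}

Summary -> nodes [0, 6, 9, 3, 12, 5, 8]; box-tests=7; leaf-entries=1; first=P11

== RESULT ==
[0, 6, 9, 3, 12, 5, 8]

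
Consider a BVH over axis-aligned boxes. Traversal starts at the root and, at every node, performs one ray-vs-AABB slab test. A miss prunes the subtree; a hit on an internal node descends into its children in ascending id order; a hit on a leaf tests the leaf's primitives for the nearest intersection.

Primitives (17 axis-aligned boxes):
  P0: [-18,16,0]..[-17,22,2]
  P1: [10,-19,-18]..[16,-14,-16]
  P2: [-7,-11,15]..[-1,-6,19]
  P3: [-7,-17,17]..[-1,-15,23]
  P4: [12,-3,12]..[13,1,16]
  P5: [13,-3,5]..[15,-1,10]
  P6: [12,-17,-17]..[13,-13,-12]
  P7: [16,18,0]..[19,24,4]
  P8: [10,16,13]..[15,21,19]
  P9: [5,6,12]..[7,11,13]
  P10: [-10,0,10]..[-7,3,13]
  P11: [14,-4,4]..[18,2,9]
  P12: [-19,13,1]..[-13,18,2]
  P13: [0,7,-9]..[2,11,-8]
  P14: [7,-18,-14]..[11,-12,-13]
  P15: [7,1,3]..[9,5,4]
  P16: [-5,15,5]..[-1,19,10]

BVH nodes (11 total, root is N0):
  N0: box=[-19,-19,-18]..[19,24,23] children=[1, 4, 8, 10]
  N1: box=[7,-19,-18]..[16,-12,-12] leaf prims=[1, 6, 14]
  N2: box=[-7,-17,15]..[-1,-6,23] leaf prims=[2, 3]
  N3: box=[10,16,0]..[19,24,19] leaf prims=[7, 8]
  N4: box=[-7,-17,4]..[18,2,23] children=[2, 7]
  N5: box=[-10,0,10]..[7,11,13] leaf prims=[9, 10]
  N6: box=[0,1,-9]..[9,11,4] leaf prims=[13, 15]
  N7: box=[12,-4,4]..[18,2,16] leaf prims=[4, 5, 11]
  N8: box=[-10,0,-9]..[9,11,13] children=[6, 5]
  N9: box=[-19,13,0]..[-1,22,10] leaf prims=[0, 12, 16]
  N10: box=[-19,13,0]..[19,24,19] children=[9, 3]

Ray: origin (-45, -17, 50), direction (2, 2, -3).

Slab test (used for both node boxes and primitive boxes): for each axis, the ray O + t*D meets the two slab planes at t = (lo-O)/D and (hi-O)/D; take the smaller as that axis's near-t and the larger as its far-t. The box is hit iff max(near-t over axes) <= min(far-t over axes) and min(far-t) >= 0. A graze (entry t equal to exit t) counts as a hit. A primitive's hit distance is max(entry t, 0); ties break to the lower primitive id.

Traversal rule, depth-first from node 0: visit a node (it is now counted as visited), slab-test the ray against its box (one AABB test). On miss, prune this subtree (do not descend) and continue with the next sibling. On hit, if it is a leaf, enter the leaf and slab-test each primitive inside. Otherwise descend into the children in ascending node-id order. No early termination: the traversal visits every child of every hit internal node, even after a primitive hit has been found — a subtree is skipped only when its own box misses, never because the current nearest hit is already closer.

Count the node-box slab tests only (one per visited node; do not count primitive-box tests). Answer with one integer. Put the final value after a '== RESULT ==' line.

Walk:
N0 x:[13,32] y:[-1,41/2] z:[9,68/3] -> hit [13,41/2], descend [1, 4, 8, 10]
  N1 x:[26,61/2] y:[-1,5/2] z:[62/3,68/3] -> miss, prune
  N4 x:[19,63/2] y:[0,19/2] z:[9,46/3] -> miss, prune
  N8 x:[35/2,27] y:[17/2,14] z:[37/3,59/3] -> miss, prune
  N10 x:[13,32] y:[15,41/2] z:[31/3,50/3] -> hit [15,50/3], descend [3, 9]
    N3 x:[55/2,32] y:[33/2,41/2] z:[31/3,50/3] -> miss, prune
    N9 x:[13,22] y:[15,39/2] z:[40/3,50/3] -> hit [15,50/3] leaf, test {P0(miss), P12@t=16, P16(miss)}

7 AABB tests over nodes [0, 1, 4, 8, 10, 3, 9]; 1 leaf entered; closest P12.

== RESULT ==
7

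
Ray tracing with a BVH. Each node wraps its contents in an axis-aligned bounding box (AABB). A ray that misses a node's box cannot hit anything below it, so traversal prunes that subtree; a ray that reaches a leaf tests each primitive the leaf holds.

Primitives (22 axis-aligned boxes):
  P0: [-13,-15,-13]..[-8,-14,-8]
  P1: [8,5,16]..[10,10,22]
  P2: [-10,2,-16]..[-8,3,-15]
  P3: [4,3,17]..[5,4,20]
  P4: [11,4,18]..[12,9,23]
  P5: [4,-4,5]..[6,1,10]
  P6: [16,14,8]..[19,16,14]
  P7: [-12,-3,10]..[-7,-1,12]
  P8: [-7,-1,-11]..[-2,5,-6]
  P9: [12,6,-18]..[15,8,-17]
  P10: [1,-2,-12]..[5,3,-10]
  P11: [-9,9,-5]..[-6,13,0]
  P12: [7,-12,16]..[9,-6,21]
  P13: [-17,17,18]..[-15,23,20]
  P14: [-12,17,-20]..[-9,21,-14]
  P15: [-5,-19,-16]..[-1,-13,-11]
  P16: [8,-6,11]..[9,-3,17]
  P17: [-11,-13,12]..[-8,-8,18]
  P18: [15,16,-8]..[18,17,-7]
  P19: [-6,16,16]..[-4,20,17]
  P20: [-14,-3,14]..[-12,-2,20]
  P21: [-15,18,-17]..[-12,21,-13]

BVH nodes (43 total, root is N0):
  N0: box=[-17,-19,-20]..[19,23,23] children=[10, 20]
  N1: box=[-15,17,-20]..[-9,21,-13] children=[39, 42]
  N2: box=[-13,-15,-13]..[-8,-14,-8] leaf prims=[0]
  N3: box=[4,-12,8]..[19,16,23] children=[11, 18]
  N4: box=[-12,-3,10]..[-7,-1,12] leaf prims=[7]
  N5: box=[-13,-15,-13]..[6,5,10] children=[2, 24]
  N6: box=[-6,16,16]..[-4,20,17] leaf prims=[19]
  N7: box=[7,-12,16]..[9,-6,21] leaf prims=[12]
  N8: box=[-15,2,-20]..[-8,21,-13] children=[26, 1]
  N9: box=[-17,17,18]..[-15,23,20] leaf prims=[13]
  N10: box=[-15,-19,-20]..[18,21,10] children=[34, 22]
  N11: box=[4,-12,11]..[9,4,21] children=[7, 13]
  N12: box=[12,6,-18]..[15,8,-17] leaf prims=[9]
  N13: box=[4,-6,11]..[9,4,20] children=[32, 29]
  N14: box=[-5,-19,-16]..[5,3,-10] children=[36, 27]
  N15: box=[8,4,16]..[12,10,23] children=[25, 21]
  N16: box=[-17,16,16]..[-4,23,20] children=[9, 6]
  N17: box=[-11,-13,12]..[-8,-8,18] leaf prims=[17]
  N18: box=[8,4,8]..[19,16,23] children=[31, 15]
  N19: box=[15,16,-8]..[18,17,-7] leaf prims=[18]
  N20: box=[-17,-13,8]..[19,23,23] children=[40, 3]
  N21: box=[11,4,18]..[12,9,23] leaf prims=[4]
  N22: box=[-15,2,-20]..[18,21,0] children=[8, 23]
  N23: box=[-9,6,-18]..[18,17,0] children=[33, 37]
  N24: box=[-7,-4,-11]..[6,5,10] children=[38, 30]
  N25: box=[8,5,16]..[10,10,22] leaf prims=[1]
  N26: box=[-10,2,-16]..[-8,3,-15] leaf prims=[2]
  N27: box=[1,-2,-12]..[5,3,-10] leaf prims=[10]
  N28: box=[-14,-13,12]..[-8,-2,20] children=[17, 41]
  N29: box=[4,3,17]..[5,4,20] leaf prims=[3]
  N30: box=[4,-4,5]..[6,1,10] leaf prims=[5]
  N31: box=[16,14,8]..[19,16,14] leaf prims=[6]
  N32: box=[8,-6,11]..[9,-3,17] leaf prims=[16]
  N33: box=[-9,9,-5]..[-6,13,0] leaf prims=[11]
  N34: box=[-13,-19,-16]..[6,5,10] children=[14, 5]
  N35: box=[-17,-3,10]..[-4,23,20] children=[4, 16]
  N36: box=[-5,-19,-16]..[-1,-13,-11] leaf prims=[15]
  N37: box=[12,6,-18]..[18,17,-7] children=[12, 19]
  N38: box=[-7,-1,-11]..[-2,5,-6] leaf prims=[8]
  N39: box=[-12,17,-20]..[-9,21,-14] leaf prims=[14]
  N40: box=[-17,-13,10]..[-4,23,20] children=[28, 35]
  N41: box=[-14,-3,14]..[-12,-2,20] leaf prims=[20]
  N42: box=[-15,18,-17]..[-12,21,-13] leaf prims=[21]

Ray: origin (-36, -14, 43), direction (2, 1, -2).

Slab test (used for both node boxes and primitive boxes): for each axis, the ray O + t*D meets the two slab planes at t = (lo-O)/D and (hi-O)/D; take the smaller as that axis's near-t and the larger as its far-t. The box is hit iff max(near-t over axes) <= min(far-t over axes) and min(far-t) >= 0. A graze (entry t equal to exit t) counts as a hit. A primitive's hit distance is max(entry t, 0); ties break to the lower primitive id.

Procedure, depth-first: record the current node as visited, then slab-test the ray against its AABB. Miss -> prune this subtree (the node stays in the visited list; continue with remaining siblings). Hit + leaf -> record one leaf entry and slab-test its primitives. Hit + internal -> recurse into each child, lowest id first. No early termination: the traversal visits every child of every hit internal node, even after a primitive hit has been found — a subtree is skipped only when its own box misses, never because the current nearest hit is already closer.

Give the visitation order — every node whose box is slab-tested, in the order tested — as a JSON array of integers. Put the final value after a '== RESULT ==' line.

Trace the traversal:
N0 x:[19/2,55/2] y:[-5,37] z:[10,63/2] -> hit [10,55/2], descend [10, 20]
  N10 x:[21/2,27] y:[-5,35] z:[33/2,63/2] -> hit [33/2,27], descend [22, 34]
    N22 x:[21/2,27] y:[16,35] z:[43/2,63/2] -> hit [43/2,27], descend [8, 23]
      N8 x:[21/2,14] y:[16,35] z:[28,63/2] -> miss, prune
      N23 x:[27/2,27] y:[20,31] z:[43/2,61/2] -> hit [43/2,27], descend [33, 37]
        N33 x:[27/2,15] y:[23,27] z:[43/2,24] -> miss, prune
        N37 x:[24,27] y:[20,31] z:[25,61/2] -> hit [25,27], descend [12, 19]
          N12 x:[24,51/2] y:[20,22] z:[30,61/2] -> miss, prune
          N19 x:[51/2,27] y:[30,31] z:[25,51/2] -> miss, prune
    N34 x:[23/2,21] y:[-5,19] z:[33/2,59/2] -> hit [33/2,19], descend [5, 14]
      N5 x:[23/2,21] y:[-1,19] z:[33/2,28] -> hit [33/2,19], descend [2, 24]
        N2 x:[23/2,14] y:[-1,0] z:[51/2,28] -> miss, prune
        N24 x:[29/2,21] y:[10,19] z:[33/2,27] -> hit [33/2,19], descend [30, 38]
          N30 x:[20,21] y:[10,15] z:[33/2,19] -> miss, prune
          N38 x:[29/2,17] y:[13,19] z:[49/2,27] -> miss, prune
      N14 x:[31/2,41/2] y:[-5,17] z:[53/2,59/2] -> miss, prune
  N20 x:[19/2,55/2] y:[1,37] z:[10,35/2] -> hit [10,35/2], descend [3, 40]
    N3 x:[20,55/2] y:[2,30] z:[10,35/2] -> miss, prune
    N40 x:[19/2,16] y:[1,37] z:[23/2,33/2] -> hit [23/2,16], descend [28, 35]
      N28 x:[11,14] y:[1,12] z:[23/2,31/2] -> hit [23/2,12], descend [17, 41]
        N17 x:[25/2,14] y:[1,6] z:[25/2,31/2] -> miss, prune
        N41 x:[11,12] y:[11,12] z:[23/2,29/2] -> hit [23/2,12] leaf, test {P20@t=23/2}
      N35 x:[19/2,16] y:[11,37] z:[23/2,33/2] -> hit [23/2,16], descend [4, 16]
        N4 x:[12,29/2] y:[11,13] z:[31/2,33/2] -> miss, prune
        N16 x:[19/2,16] y:[30,37] z:[23/2,27/2] -> miss, prune

order=[0, 10, 22, 8, 23, 33, 37, 12, 19, 34, 5, 2, 24, 30, 38, 14, 20, 3, 40, 28, 17, 41, 35, 4, 16]  |boxes|=25  |leaves|=1  hit=P20

== RESULT ==
[0, 10, 22, 8, 23, 33, 37, 12, 19, 34, 5, 2, 24, 30, 38, 14, 20, 3, 40, 28, 17, 41, 35, 4, 16]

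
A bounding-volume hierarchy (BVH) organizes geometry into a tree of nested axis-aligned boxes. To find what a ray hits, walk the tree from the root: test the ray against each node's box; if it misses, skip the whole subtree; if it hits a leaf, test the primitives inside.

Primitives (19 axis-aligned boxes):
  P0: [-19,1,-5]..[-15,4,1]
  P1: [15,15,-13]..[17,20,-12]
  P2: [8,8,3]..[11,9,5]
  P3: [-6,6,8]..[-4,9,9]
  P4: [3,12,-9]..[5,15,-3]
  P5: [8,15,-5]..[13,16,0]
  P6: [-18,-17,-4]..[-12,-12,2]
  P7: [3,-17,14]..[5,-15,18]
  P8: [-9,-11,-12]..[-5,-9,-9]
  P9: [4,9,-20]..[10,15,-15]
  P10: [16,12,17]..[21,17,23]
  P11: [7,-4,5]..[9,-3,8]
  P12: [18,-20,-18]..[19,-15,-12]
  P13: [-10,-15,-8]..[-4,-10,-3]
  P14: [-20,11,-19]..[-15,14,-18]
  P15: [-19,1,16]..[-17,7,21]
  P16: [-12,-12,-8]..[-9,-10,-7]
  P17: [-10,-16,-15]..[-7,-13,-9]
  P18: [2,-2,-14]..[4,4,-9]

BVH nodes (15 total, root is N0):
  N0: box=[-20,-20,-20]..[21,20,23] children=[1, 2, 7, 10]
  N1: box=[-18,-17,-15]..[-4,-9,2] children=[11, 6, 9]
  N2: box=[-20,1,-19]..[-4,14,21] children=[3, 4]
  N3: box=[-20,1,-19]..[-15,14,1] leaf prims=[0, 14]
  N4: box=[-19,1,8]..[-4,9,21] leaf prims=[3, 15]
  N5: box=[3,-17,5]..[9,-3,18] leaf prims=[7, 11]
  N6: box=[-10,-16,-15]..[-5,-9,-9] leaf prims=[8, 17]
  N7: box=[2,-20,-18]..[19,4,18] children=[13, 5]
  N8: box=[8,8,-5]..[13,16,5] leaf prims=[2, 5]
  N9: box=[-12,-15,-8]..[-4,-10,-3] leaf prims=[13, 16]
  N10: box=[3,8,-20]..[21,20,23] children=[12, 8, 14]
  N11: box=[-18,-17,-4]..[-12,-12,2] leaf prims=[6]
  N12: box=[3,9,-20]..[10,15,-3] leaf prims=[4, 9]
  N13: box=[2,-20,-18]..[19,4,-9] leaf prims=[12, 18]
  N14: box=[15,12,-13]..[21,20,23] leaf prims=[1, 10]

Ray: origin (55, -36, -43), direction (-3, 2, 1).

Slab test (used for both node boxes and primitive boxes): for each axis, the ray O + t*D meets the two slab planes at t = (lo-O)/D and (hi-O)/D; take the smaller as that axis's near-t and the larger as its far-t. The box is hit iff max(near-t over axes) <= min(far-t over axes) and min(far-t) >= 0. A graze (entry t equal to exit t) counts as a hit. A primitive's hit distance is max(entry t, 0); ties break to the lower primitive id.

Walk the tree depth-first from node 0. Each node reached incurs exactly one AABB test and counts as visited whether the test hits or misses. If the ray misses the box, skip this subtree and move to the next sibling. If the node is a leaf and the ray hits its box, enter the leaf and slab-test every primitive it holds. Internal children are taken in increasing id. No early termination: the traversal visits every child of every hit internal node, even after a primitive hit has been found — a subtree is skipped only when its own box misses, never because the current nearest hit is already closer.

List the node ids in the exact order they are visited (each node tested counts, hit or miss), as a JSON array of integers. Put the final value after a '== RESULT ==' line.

Traverse from the root:
N0 x:[34/3,25] y:[8,28] z:[23,66] -> hit [23,25], descend [1, 2, 7, 10]
  N1 x:[59/3,73/3] y:[19/2,27/2] z:[28,45] -> miss, prune
  N2 x:[59/3,25] y:[37/2,25] z:[24,64] -> hit [24,25], descend [3, 4]
    N3 x:[70/3,25] y:[37/2,25] z:[24,44] -> hit [24,25] leaf, test {P0(miss), P14@t=24}
    N4 x:[59/3,74/3] y:[37/2,45/2] z:[51,64] -> miss, prune
  N7 x:[12,53/3] y:[8,20] z:[25,61] -> miss, prune
  N10 x:[34/3,52/3] y:[22,28] z:[23,66] -> miss, prune

7 AABB tests over nodes [0, 1, 2, 3, 4, 7, 10]; 1 leaf entered; closest P14.

== RESULT ==
[0, 1, 2, 3, 4, 7, 10]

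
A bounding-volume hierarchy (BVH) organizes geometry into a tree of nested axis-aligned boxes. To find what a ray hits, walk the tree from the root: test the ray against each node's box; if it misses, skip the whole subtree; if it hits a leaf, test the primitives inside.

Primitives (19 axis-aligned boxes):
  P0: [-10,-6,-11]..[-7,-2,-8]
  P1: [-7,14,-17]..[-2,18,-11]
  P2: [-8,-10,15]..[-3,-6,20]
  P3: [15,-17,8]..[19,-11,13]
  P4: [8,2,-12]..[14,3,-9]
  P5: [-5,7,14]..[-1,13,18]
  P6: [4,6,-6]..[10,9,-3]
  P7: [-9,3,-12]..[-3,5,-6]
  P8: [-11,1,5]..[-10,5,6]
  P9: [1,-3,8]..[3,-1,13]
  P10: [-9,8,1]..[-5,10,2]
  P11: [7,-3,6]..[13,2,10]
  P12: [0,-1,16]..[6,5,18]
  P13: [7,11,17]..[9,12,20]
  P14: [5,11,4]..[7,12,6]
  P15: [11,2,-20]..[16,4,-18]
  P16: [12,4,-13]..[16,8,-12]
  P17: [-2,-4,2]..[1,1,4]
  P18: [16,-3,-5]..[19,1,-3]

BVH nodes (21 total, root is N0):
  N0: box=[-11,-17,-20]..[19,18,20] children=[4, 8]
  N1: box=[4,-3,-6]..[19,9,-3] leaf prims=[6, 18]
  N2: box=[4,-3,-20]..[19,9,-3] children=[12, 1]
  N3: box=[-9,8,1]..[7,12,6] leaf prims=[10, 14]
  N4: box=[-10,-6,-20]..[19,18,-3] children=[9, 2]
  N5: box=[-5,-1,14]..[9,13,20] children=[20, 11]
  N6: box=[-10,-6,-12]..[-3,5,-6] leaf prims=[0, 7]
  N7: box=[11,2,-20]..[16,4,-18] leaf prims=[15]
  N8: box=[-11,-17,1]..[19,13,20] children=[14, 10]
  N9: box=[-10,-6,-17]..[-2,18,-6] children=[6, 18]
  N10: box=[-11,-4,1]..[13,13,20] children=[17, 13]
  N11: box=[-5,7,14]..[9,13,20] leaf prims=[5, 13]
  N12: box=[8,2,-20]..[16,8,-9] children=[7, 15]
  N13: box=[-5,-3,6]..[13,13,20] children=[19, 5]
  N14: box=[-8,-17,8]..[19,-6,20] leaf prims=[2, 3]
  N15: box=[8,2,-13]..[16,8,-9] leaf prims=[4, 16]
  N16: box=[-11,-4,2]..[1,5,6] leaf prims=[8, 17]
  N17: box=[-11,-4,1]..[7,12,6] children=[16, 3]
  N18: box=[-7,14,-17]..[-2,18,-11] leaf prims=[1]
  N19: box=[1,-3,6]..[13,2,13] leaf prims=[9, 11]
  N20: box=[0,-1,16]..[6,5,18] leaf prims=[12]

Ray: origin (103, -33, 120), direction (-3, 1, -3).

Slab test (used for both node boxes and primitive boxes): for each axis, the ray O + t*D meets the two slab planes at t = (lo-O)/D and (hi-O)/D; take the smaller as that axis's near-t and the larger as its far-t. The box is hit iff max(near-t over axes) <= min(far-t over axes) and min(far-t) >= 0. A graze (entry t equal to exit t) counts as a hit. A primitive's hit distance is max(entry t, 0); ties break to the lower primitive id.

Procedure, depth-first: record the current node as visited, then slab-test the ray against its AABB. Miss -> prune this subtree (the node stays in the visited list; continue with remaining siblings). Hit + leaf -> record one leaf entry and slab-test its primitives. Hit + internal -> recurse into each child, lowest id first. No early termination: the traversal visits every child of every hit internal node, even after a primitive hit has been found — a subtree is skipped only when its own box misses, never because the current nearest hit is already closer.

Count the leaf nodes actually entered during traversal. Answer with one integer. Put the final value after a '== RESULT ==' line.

Trace the traversal:
N0 x:[28,38] y:[16,51] z:[100/3,140/3] -> hit [100/3,38], descend [4, 8]
  N4 x:[28,113/3] y:[27,51] z:[41,140/3] -> miss, prune
  N8 x:[28,38] y:[16,46] z:[100/3,119/3] -> hit [100/3,38], descend [10, 14]
    N10 x:[30,38] y:[29,46] z:[100/3,119/3] -> hit [100/3,38], descend [13, 17]
      N13 x:[30,36] y:[30,46] z:[100/3,38] -> hit [100/3,36], descend [5, 19]
        N5 x:[94/3,36] y:[32,46] z:[100/3,106/3] -> hit [100/3,106/3], descend [11, 20]
          N11 x:[94/3,36] y:[40,46] z:[100/3,106/3] -> miss, prune
          N20 x:[97/3,103/3] y:[32,38] z:[34,104/3] -> hit [34,103/3] leaf, test {P12@t=34}
        N19 x:[30,34] y:[30,35] z:[107/3,38] -> miss, prune
      N17 x:[32,38] y:[29,45] z:[38,119/3] -> hit [38,38], descend [3, 16]
        N3 x:[32,112/3] y:[41,45] z:[38,119/3] -> miss, prune
        N16 x:[34,38] y:[29,38] z:[38,118/3] -> hit [38,38] leaf, test {P8@t=38, P17(miss)}
    N14 x:[28,37] y:[16,27] z:[100/3,112/3] -> miss, prune

Visited [0, 4, 8, 10, 13, 5, 11, 20, 19, 17, 3, 16, 14]. Tests: 13 box, 2 leaf. Nearest: P12.

== RESULT ==
2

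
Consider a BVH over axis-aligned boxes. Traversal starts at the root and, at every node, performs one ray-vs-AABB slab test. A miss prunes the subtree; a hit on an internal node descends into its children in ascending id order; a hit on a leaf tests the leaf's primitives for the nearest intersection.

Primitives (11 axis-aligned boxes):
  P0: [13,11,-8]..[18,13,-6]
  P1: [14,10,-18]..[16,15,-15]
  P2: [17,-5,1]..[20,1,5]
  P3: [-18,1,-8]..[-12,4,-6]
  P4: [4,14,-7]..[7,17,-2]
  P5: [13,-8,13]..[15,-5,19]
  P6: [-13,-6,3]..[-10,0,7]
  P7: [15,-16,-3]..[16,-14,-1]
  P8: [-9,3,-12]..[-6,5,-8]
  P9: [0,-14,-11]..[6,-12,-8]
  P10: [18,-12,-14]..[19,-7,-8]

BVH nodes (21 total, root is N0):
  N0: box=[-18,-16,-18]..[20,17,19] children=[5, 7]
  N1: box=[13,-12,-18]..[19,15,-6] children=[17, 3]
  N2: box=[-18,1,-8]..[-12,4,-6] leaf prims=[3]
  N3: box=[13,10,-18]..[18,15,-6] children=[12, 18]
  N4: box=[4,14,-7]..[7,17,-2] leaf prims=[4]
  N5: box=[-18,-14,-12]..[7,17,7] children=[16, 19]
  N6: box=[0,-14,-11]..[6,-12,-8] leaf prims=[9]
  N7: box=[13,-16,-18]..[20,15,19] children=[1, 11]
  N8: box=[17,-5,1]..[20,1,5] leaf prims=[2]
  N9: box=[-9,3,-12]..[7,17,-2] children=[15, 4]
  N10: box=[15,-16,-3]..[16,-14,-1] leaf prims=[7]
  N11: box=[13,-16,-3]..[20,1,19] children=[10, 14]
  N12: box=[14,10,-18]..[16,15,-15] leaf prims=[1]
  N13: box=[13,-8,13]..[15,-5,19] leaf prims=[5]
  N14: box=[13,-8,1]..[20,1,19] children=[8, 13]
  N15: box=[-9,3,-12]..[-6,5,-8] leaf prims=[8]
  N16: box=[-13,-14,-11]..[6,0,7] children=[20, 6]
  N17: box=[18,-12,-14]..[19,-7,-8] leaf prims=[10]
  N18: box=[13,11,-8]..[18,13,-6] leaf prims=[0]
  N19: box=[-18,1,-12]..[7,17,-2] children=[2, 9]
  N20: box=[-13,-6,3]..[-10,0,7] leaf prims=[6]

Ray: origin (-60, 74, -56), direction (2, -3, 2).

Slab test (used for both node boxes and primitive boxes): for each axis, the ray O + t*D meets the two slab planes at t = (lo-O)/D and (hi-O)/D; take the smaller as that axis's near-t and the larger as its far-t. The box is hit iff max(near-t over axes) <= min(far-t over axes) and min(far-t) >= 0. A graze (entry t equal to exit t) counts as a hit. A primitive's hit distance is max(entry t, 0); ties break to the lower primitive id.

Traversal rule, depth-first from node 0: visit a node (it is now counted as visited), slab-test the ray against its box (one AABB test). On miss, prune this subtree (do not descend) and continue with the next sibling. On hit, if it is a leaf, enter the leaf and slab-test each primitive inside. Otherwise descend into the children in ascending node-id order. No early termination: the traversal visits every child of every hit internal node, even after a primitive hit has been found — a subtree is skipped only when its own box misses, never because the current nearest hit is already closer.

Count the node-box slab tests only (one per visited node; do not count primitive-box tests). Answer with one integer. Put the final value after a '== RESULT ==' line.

Walk:
N0 x:[21,40] y:[19,30] z:[19,75/2] -> hit [21,30], descend [5, 7]
  N5 x:[21,67/2] y:[19,88/3] z:[22,63/2] -> hit [22,88/3], descend [16, 19]
    N16 x:[47/2,33] y:[74/3,88/3] z:[45/2,63/2] -> hit [74/3,88/3], descend [6, 20]
      N6 x:[30,33] y:[86/3,88/3] z:[45/2,24] -> miss, prune
      N20 x:[47/2,25] y:[74/3,80/3] z:[59/2,63/2] -> miss, prune
    N19 x:[21,67/2] y:[19,73/3] z:[22,27] -> hit [22,73/3], descend [2, 9]
      N2 x:[21,24] y:[70/3,73/3] z:[24,25] -> hit [24,24] leaf, test {P3@t=24}
      N9 x:[51/2,67/2] y:[19,71/3] z:[22,27] -> miss, prune
  N7 x:[73/2,40] y:[59/3,30] z:[19,75/2] -> miss, prune

order=[0, 5, 16, 6, 20, 19, 2, 9, 7]  |boxes|=9  |leaves|=1  hit=P3

== RESULT ==
9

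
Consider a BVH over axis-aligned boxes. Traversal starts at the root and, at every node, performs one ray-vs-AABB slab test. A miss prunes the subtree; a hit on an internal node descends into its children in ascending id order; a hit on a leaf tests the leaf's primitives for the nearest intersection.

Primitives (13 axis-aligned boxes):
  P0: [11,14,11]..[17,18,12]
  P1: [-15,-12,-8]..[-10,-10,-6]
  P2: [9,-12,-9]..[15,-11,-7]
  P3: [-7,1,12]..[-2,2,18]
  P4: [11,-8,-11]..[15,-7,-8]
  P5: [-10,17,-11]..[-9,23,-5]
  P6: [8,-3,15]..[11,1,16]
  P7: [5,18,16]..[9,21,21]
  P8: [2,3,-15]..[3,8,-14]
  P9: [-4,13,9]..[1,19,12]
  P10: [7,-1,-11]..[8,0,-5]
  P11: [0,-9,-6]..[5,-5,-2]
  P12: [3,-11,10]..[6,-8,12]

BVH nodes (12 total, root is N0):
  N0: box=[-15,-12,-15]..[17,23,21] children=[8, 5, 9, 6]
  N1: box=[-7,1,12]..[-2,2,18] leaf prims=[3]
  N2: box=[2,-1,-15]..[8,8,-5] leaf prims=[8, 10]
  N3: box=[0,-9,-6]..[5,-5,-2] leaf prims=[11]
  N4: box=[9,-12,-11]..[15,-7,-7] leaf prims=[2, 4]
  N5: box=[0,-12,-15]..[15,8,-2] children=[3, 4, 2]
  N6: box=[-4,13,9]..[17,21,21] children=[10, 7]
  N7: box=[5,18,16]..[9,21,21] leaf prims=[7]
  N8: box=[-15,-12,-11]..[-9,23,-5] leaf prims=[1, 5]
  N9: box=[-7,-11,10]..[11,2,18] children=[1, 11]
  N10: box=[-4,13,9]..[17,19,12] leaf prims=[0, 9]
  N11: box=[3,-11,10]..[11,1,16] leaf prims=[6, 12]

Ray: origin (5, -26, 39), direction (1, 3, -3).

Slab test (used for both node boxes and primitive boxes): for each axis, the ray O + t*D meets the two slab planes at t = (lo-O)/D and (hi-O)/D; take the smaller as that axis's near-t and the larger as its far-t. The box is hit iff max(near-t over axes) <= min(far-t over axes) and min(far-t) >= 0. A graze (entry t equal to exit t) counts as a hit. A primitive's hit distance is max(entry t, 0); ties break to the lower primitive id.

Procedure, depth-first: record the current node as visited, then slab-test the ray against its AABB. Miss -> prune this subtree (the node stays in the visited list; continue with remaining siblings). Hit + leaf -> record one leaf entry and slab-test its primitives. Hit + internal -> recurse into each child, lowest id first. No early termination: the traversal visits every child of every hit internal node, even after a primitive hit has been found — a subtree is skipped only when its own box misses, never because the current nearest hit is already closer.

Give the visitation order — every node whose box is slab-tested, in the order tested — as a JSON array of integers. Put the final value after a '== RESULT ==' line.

Trace the traversal:
N0 x:[-20,12] y:[14/3,49/3] z:[6,18] -> hit [6,12], descend [5, 6, 8, 9]
  N5 x:[-5,10] y:[14/3,34/3] z:[41/3,18] -> miss, prune
  N6 x:[-9,12] y:[13,47/3] z:[6,10] -> miss, prune
  N8 x:[-20,-14] y:[14/3,49/3] z:[44/3,50/3] -> miss, prune
  N9 x:[-12,6] y:[5,28/3] z:[7,29/3] -> miss, prune

Summary -> nodes [0, 5, 6, 8, 9]; box-tests=5; leaf-entries=0; first=miss

== RESULT ==
[0, 5, 6, 8, 9]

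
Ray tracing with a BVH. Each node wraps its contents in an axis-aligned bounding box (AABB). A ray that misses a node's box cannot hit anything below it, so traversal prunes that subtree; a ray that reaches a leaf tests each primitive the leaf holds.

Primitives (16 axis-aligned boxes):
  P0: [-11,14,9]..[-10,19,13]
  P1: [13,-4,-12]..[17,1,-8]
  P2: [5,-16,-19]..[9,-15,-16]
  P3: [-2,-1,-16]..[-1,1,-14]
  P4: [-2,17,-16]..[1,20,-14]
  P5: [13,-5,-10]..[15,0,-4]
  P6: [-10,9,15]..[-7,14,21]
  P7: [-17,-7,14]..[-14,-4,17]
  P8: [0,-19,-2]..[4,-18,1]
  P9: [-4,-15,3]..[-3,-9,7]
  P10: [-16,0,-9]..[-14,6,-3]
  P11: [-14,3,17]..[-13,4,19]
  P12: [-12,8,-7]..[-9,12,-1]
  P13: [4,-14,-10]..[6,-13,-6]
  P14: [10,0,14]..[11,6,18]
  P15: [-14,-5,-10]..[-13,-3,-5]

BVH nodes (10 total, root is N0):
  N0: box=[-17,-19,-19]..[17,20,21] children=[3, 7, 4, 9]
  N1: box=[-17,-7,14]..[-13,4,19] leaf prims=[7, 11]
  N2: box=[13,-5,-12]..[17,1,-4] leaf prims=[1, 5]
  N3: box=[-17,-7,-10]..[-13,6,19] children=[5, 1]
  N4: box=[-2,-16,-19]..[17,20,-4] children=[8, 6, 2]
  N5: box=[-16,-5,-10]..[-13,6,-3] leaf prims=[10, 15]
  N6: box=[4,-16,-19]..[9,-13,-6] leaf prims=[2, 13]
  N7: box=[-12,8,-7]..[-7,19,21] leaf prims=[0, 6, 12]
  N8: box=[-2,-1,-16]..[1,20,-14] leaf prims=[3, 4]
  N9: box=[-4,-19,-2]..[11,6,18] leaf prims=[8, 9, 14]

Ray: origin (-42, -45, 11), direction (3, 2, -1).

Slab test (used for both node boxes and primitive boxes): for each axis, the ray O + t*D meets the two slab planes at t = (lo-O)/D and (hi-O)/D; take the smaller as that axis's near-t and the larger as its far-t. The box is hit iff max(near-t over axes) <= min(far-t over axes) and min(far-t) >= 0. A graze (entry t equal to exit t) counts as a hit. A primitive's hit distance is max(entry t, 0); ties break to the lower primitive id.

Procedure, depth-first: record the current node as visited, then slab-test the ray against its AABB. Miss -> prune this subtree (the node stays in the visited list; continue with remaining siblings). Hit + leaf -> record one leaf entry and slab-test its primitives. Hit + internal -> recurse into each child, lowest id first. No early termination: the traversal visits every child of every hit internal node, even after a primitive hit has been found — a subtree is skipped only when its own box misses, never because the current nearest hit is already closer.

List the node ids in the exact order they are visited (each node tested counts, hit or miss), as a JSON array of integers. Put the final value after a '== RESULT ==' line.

Trace the traversal:
N0 x:[25/3,59/3] y:[13,65/2] z:[-10,30] -> hit [13,59/3], descend [3, 4, 7, 9]
  N3 x:[25/3,29/3] y:[19,51/2] z:[-8,21] -> miss, prune
  N4 x:[40/3,59/3] y:[29/2,65/2] z:[15,30] -> hit [15,59/3], descend [2, 6, 8]
    N2 x:[55/3,59/3] y:[20,23] z:[15,23] -> miss, prune
    N6 x:[46/3,17] y:[29/2,16] z:[17,30] -> miss, prune
    N8 x:[40/3,43/3] y:[22,65/2] z:[25,27] -> miss, prune
  N7 x:[10,35/3] y:[53/2,32] z:[-10,18] -> miss, prune
  N9 x:[38/3,53/3] y:[13,51/2] z:[-7,13] -> hit [13,13] leaf, test {P8(miss), P9(miss), P14(miss)}

order=[0, 3, 4, 2, 6, 8, 7, 9]  |boxes|=8  |leaves|=1  hit=miss

== RESULT ==
[0, 3, 4, 2, 6, 8, 7, 9]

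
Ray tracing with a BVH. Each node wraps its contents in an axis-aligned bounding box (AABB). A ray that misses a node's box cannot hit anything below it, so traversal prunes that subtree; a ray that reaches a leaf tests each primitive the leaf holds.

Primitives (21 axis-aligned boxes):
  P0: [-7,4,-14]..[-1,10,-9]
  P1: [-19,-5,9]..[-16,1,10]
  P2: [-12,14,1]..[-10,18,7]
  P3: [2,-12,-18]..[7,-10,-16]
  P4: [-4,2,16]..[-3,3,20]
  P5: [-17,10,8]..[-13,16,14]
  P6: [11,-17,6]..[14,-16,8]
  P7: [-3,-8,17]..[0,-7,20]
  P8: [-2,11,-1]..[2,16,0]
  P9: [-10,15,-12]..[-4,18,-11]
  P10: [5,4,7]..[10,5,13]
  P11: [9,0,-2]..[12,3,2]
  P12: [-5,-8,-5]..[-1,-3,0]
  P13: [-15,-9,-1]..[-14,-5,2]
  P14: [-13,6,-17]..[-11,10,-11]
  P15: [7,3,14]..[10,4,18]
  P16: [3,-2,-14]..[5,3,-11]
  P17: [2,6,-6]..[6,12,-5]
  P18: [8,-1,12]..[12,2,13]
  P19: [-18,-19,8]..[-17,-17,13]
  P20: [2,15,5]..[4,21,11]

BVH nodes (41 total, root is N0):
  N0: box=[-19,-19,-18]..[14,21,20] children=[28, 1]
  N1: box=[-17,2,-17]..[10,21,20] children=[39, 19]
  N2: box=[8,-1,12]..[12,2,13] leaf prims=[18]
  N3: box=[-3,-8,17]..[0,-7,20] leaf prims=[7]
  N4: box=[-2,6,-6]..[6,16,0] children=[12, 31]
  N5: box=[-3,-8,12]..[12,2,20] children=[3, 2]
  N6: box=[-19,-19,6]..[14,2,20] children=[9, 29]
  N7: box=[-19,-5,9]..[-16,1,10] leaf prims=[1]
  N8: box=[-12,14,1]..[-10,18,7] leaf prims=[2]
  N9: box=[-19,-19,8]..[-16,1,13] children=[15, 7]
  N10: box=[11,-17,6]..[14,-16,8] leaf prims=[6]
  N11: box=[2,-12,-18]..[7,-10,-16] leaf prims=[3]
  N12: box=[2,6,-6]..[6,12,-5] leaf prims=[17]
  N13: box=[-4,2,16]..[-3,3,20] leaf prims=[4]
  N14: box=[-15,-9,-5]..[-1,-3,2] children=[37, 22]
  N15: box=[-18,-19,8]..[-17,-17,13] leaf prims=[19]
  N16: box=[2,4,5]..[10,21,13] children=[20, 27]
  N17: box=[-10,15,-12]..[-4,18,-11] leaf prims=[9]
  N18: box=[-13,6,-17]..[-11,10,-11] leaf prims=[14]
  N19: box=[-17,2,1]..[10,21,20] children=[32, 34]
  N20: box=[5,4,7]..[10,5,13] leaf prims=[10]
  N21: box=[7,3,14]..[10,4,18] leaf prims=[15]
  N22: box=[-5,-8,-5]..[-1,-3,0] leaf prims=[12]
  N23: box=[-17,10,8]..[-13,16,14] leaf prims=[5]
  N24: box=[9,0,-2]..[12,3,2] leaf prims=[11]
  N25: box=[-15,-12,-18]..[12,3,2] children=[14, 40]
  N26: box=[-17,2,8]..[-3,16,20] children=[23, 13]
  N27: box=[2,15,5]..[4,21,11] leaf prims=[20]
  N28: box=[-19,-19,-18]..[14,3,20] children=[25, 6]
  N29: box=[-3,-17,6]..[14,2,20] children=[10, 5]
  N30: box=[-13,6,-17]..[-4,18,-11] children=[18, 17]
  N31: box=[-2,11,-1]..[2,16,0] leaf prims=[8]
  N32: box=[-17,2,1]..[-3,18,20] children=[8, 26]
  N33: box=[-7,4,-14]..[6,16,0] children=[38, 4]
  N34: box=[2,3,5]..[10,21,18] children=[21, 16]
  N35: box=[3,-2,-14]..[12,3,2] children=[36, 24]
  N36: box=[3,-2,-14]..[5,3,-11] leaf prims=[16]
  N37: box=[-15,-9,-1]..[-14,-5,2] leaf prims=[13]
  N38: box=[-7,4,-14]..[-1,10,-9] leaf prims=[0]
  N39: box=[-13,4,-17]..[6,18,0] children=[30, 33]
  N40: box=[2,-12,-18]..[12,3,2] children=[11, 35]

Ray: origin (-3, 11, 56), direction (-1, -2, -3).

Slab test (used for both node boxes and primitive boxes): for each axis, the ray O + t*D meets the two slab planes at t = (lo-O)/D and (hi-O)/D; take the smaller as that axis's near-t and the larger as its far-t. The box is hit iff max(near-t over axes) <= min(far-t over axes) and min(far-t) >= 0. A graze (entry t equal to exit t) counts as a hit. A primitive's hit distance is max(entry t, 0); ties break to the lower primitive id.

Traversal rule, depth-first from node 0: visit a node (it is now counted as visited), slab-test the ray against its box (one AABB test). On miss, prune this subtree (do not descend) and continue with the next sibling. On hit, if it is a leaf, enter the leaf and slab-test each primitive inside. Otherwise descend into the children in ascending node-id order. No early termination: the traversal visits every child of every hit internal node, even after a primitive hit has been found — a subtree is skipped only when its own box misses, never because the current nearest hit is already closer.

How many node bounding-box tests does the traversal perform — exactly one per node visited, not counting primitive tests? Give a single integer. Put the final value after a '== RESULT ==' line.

Trace the traversal:
N0 x:[-17,16] y:[-5,15] z:[12,74/3] -> hit [12,15], descend [1, 28]
  N1 x:[-13,14] y:[-5,9/2] z:[12,73/3] -> miss, prune
  N28 x:[-17,16] y:[4,15] z:[12,74/3] -> hit [12,15], descend [6, 25]
    N6 x:[-17,16] y:[9/2,15] z:[12,50/3] -> hit [12,15], descend [9, 29]
      N9 x:[13,16] y:[5,15] z:[43/3,16] -> hit [43/3,15], descend [7, 15]
        N7 x:[13,16] y:[5,8] z:[46/3,47/3] -> miss, prune
        N15 x:[14,15] y:[14,15] z:[43/3,16] -> hit [43/3,15] leaf, test {P19@t=43/3}
      N29 x:[-17,0] y:[9/2,14] z:[12,50/3] -> miss, prune
    N25 x:[-15,12] y:[4,23/2] z:[18,74/3] -> miss, prune

order=[0, 1, 28, 6, 9, 7, 15, 29, 25]  |boxes|=9  |leaves|=1  hit=P19

== RESULT ==
9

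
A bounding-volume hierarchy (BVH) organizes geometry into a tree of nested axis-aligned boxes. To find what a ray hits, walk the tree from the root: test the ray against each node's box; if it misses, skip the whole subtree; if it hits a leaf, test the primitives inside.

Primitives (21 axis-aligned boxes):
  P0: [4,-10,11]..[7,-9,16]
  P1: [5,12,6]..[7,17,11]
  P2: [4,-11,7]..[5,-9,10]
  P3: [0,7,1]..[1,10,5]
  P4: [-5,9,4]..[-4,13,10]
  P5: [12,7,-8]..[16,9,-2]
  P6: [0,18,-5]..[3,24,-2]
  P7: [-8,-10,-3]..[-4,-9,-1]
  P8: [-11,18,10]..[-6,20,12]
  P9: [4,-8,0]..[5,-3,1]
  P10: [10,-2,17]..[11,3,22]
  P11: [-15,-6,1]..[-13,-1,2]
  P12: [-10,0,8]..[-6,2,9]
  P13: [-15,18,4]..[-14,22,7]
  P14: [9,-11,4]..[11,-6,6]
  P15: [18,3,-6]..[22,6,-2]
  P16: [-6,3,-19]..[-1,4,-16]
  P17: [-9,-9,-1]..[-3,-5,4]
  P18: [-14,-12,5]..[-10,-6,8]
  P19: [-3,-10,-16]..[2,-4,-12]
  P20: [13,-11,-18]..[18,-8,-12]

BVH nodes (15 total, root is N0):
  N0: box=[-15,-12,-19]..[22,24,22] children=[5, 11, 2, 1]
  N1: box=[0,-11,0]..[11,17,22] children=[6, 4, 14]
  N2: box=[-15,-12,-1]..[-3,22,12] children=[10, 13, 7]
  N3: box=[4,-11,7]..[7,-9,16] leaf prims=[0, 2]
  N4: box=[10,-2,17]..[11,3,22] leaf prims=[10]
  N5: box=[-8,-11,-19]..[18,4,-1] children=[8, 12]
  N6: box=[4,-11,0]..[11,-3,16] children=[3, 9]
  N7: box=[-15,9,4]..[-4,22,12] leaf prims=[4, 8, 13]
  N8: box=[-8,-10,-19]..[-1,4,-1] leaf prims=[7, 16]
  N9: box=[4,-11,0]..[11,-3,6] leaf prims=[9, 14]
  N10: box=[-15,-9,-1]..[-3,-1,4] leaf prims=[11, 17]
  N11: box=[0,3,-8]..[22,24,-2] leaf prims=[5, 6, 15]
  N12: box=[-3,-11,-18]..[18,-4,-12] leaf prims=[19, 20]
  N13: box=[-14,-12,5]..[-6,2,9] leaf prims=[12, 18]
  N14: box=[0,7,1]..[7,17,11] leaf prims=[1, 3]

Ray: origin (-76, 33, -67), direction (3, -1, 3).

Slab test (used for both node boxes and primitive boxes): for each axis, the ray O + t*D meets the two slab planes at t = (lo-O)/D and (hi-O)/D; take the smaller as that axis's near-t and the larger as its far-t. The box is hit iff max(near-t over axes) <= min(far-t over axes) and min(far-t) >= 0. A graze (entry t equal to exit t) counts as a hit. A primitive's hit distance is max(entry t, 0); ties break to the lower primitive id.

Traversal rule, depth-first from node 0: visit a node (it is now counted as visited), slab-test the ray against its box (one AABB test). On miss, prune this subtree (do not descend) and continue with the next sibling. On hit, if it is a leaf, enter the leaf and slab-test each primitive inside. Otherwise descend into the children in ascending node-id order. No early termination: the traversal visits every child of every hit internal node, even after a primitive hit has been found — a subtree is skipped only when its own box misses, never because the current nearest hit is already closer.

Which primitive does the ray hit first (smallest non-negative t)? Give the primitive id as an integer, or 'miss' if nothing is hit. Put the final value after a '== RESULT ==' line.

Traverse from the root:
N0 x:[61/3,98/3] y:[9,45] z:[16,89/3] -> hit [61/3,89/3], descend [1, 2, 5, 11]
  N1 x:[76/3,29] y:[16,44] z:[67/3,89/3] -> hit [76/3,29], descend [4, 6, 14]
    N4 x:[86/3,29] y:[30,35] z:[28,89/3] -> miss, prune
    N6 x:[80/3,29] y:[36,44] z:[67/3,83/3] -> miss, prune
    N14 x:[76/3,83/3] y:[16,26] z:[68/3,26] -> hit [76/3,26] leaf, test {P1(miss), P3(miss)}
  N2 x:[61/3,73/3] y:[11,45] z:[22,79/3] -> hit [22,73/3], descend [7, 10, 13]
    N7 x:[61/3,24] y:[11,24] z:[71/3,79/3] -> hit [71/3,24] leaf, test {P4@t=71/3, P8(miss), P13(miss)}
    N10 x:[61/3,73/3] y:[34,42] z:[22,71/3] -> miss, prune
    N13 x:[62/3,70/3] y:[31,45] z:[24,76/3] -> miss, prune
  N5 x:[68/3,94/3] y:[29,44] z:[16,22] -> miss, prune
  N11 x:[76/3,98/3] y:[9,30] z:[59/3,65/3] -> miss, prune

11 AABB tests over nodes [0, 1, 4, 6, 14, 2, 7, 10, 13, 5, 11]; 2 leaves entered; closest P4.

== RESULT ==
4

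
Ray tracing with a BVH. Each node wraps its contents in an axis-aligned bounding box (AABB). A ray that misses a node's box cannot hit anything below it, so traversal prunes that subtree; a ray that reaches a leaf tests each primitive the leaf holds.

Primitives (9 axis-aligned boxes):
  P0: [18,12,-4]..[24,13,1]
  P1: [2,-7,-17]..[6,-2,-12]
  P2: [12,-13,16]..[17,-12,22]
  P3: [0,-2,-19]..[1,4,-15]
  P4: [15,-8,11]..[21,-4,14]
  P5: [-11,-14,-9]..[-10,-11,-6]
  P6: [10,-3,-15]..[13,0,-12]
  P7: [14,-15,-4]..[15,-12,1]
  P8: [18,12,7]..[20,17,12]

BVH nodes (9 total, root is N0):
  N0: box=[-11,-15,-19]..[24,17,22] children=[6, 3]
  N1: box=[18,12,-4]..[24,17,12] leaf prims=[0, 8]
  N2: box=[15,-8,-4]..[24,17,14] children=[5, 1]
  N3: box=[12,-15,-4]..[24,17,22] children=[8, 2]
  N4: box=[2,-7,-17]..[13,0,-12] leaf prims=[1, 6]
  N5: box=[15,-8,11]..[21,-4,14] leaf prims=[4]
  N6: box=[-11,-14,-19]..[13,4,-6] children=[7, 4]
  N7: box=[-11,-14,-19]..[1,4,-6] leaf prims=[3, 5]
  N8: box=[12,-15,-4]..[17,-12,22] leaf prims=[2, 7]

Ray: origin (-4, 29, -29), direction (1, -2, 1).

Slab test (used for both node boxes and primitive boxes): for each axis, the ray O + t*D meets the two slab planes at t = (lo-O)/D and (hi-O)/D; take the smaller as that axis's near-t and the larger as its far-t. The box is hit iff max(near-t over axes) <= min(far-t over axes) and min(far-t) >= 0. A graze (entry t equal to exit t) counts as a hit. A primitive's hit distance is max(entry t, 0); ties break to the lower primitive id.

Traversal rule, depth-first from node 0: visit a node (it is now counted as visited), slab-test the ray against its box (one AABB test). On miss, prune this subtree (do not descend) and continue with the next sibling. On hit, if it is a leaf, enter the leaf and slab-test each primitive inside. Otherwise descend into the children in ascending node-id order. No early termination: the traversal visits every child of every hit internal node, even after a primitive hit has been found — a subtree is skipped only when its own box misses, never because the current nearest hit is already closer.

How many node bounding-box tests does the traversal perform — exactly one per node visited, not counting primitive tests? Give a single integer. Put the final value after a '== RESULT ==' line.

Trace the traversal:
N0 x:[-7,28] y:[6,22] z:[10,51] -> hit [10,22], descend [3, 6]
  N3 x:[16,28] y:[6,22] z:[25,51] -> miss, prune
  N6 x:[-7,17] y:[25/2,43/2] z:[10,23] -> hit [25/2,17], descend [4, 7]
    N4 x:[6,17] y:[29/2,18] z:[12,17] -> hit [29/2,17] leaf, test {P1(miss), P6@t=29/2}
    N7 x:[-7,5] y:[25/2,43/2] z:[10,23] -> miss, prune

Summary -> nodes [0, 3, 6, 4, 7]; box-tests=5; leaf-entries=1; first=P6

== RESULT ==
5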